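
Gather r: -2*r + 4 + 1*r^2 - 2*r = r^2 - 4*r + 4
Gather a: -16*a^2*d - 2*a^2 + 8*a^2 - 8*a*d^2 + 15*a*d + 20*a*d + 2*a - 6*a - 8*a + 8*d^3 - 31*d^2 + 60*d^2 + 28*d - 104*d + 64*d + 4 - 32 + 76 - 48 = a^2*(6 - 16*d) + a*(-8*d^2 + 35*d - 12) + 8*d^3 + 29*d^2 - 12*d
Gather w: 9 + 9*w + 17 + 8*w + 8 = 17*w + 34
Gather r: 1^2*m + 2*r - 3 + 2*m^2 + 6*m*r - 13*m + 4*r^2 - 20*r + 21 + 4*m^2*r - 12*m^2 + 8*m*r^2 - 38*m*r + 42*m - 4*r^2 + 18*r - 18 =-10*m^2 + 8*m*r^2 + 30*m + r*(4*m^2 - 32*m)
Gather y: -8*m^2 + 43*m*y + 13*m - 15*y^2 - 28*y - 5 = -8*m^2 + 13*m - 15*y^2 + y*(43*m - 28) - 5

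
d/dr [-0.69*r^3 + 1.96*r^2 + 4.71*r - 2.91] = -2.07*r^2 + 3.92*r + 4.71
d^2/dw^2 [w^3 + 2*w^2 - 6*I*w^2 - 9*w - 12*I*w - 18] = 6*w + 4 - 12*I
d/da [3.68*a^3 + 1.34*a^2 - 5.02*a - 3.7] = 11.04*a^2 + 2.68*a - 5.02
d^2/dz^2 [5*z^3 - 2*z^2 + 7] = 30*z - 4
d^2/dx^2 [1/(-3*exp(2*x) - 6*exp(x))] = 2*(-4*(exp(x) + 1)^2 + (exp(x) + 2)*(2*exp(x) + 1))*exp(-x)/(3*(exp(x) + 2)^3)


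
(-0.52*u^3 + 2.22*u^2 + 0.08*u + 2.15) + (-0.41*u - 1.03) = -0.52*u^3 + 2.22*u^2 - 0.33*u + 1.12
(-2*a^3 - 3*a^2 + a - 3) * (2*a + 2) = -4*a^4 - 10*a^3 - 4*a^2 - 4*a - 6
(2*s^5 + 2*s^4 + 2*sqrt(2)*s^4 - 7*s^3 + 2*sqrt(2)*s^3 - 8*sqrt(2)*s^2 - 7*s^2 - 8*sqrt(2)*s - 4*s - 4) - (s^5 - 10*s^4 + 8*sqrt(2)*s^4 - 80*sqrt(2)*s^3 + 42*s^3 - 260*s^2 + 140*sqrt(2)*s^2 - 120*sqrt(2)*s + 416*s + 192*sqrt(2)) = s^5 - 6*sqrt(2)*s^4 + 12*s^4 - 49*s^3 + 82*sqrt(2)*s^3 - 148*sqrt(2)*s^2 + 253*s^2 - 420*s + 112*sqrt(2)*s - 192*sqrt(2) - 4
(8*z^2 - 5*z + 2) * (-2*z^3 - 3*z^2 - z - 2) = -16*z^5 - 14*z^4 + 3*z^3 - 17*z^2 + 8*z - 4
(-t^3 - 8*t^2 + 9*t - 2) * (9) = -9*t^3 - 72*t^2 + 81*t - 18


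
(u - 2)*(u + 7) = u^2 + 5*u - 14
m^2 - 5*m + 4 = (m - 4)*(m - 1)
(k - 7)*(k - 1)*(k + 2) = k^3 - 6*k^2 - 9*k + 14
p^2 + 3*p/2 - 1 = (p - 1/2)*(p + 2)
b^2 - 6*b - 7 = (b - 7)*(b + 1)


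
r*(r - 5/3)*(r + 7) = r^3 + 16*r^2/3 - 35*r/3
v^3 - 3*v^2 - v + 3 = (v - 3)*(v - 1)*(v + 1)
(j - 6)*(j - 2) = j^2 - 8*j + 12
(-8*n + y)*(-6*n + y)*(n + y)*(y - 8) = 48*n^3*y - 384*n^3 + 34*n^2*y^2 - 272*n^2*y - 13*n*y^3 + 104*n*y^2 + y^4 - 8*y^3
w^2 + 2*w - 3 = (w - 1)*(w + 3)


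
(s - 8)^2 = s^2 - 16*s + 64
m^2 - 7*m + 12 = (m - 4)*(m - 3)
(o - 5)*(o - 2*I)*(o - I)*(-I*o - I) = -I*o^4 - 3*o^3 + 4*I*o^3 + 12*o^2 + 7*I*o^2 + 15*o - 8*I*o - 10*I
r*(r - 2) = r^2 - 2*r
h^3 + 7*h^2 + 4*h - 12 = (h - 1)*(h + 2)*(h + 6)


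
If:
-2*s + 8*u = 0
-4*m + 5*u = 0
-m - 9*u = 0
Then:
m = 0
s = 0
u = 0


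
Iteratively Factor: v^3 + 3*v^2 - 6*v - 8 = (v - 2)*(v^2 + 5*v + 4) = (v - 2)*(v + 1)*(v + 4)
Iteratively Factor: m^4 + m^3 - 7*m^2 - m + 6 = (m - 2)*(m^3 + 3*m^2 - m - 3) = (m - 2)*(m + 3)*(m^2 - 1) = (m - 2)*(m - 1)*(m + 3)*(m + 1)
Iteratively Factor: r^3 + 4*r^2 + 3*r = (r)*(r^2 + 4*r + 3) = r*(r + 1)*(r + 3)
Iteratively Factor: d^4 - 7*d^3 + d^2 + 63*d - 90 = (d - 5)*(d^3 - 2*d^2 - 9*d + 18) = (d - 5)*(d - 2)*(d^2 - 9) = (d - 5)*(d - 3)*(d - 2)*(d + 3)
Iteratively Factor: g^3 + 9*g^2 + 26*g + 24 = (g + 2)*(g^2 + 7*g + 12) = (g + 2)*(g + 4)*(g + 3)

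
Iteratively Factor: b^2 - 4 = (b + 2)*(b - 2)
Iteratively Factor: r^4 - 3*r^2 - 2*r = (r)*(r^3 - 3*r - 2) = r*(r + 1)*(r^2 - r - 2) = r*(r - 2)*(r + 1)*(r + 1)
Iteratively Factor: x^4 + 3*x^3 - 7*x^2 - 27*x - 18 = (x + 3)*(x^3 - 7*x - 6) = (x - 3)*(x + 3)*(x^2 + 3*x + 2) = (x - 3)*(x + 2)*(x + 3)*(x + 1)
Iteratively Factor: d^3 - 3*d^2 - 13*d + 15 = (d - 1)*(d^2 - 2*d - 15) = (d - 5)*(d - 1)*(d + 3)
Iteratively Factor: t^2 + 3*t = (t + 3)*(t)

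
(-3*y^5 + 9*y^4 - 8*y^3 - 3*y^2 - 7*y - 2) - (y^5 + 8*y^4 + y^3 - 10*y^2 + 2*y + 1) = -4*y^5 + y^4 - 9*y^3 + 7*y^2 - 9*y - 3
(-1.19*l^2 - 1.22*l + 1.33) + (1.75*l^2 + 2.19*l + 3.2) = 0.56*l^2 + 0.97*l + 4.53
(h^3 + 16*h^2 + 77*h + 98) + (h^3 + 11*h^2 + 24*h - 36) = 2*h^3 + 27*h^2 + 101*h + 62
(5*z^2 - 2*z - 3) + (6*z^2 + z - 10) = 11*z^2 - z - 13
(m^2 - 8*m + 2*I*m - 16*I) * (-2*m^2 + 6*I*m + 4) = -2*m^4 + 16*m^3 + 2*I*m^3 - 8*m^2 - 16*I*m^2 + 64*m + 8*I*m - 64*I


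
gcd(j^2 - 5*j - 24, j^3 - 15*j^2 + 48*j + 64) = j - 8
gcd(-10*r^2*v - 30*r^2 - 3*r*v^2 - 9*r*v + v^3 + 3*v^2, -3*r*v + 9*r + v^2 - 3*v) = 1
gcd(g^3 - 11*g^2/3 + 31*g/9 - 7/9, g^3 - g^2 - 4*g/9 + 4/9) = g - 1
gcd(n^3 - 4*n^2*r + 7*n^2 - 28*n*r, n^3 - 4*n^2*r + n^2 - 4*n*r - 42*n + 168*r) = -n^2 + 4*n*r - 7*n + 28*r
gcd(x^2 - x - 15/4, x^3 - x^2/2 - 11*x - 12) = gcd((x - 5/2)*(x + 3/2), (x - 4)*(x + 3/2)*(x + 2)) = x + 3/2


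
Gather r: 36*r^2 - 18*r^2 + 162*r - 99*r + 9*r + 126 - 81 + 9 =18*r^2 + 72*r + 54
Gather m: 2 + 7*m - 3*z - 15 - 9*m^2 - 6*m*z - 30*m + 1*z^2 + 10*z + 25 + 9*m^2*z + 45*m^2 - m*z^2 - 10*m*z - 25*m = m^2*(9*z + 36) + m*(-z^2 - 16*z - 48) + z^2 + 7*z + 12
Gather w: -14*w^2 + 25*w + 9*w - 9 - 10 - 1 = -14*w^2 + 34*w - 20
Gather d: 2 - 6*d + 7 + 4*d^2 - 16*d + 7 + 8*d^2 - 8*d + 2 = 12*d^2 - 30*d + 18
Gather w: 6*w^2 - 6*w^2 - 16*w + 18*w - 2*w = 0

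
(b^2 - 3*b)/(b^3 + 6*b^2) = (b - 3)/(b*(b + 6))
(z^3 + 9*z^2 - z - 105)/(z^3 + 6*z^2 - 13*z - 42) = (z + 5)/(z + 2)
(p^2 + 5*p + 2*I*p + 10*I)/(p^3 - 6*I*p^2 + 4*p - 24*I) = (p + 5)/(p^2 - 8*I*p - 12)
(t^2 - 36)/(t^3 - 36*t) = 1/t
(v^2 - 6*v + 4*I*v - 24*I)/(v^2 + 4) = (v^2 + v*(-6 + 4*I) - 24*I)/(v^2 + 4)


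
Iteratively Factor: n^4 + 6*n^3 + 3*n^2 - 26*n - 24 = (n + 4)*(n^3 + 2*n^2 - 5*n - 6) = (n + 3)*(n + 4)*(n^2 - n - 2) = (n - 2)*(n + 3)*(n + 4)*(n + 1)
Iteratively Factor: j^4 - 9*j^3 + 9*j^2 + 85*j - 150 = (j - 5)*(j^3 - 4*j^2 - 11*j + 30) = (j - 5)^2*(j^2 + j - 6) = (j - 5)^2*(j + 3)*(j - 2)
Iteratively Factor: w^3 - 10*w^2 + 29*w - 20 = (w - 5)*(w^2 - 5*w + 4) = (w - 5)*(w - 4)*(w - 1)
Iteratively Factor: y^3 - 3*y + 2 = (y + 2)*(y^2 - 2*y + 1) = (y - 1)*(y + 2)*(y - 1)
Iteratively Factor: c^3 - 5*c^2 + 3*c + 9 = (c - 3)*(c^2 - 2*c - 3) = (c - 3)^2*(c + 1)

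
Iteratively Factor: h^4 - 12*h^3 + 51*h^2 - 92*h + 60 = (h - 2)*(h^3 - 10*h^2 + 31*h - 30) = (h - 2)^2*(h^2 - 8*h + 15) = (h - 3)*(h - 2)^2*(h - 5)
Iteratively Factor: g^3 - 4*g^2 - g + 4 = (g - 1)*(g^2 - 3*g - 4) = (g - 4)*(g - 1)*(g + 1)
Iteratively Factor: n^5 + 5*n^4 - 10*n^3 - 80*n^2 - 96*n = (n - 4)*(n^4 + 9*n^3 + 26*n^2 + 24*n) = n*(n - 4)*(n^3 + 9*n^2 + 26*n + 24) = n*(n - 4)*(n + 4)*(n^2 + 5*n + 6) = n*(n - 4)*(n + 2)*(n + 4)*(n + 3)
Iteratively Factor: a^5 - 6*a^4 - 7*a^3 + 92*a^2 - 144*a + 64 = (a - 4)*(a^4 - 2*a^3 - 15*a^2 + 32*a - 16) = (a - 4)*(a - 1)*(a^3 - a^2 - 16*a + 16) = (a - 4)*(a - 1)^2*(a^2 - 16) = (a - 4)^2*(a - 1)^2*(a + 4)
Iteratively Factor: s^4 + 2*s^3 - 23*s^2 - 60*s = (s - 5)*(s^3 + 7*s^2 + 12*s) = s*(s - 5)*(s^2 + 7*s + 12) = s*(s - 5)*(s + 3)*(s + 4)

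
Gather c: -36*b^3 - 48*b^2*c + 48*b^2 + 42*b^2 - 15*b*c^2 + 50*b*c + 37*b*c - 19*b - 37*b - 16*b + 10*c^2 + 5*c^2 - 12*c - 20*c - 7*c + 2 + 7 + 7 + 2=-36*b^3 + 90*b^2 - 72*b + c^2*(15 - 15*b) + c*(-48*b^2 + 87*b - 39) + 18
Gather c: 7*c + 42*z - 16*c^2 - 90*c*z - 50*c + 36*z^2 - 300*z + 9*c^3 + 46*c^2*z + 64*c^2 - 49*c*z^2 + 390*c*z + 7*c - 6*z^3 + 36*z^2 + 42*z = 9*c^3 + c^2*(46*z + 48) + c*(-49*z^2 + 300*z - 36) - 6*z^3 + 72*z^2 - 216*z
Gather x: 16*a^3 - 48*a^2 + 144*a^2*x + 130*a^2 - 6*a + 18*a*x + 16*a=16*a^3 + 82*a^2 + 10*a + x*(144*a^2 + 18*a)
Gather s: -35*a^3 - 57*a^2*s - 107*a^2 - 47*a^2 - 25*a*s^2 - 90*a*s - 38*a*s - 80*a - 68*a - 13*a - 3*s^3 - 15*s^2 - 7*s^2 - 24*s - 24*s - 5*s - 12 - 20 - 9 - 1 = -35*a^3 - 154*a^2 - 161*a - 3*s^3 + s^2*(-25*a - 22) + s*(-57*a^2 - 128*a - 53) - 42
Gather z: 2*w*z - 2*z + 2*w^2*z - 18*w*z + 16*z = z*(2*w^2 - 16*w + 14)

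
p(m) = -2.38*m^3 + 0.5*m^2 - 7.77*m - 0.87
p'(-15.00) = -1629.27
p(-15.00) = 8260.68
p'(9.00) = -577.11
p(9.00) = -1765.32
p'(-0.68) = -11.75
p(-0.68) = 5.39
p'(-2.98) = -74.16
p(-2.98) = 89.71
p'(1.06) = -14.73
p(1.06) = -11.38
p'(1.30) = -18.54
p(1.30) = -15.35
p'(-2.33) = -48.86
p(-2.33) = 50.05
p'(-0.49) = -9.97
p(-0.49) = 3.34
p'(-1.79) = -32.44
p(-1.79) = 28.29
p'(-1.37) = -22.54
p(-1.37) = 16.83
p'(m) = -7.14*m^2 + 1.0*m - 7.77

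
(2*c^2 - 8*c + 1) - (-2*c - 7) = 2*c^2 - 6*c + 8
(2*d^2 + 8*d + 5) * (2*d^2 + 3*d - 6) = 4*d^4 + 22*d^3 + 22*d^2 - 33*d - 30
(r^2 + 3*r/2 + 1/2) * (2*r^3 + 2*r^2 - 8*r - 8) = 2*r^5 + 5*r^4 - 4*r^3 - 19*r^2 - 16*r - 4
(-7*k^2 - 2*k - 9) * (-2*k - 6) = 14*k^3 + 46*k^2 + 30*k + 54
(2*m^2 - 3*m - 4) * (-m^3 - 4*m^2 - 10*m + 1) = -2*m^5 - 5*m^4 - 4*m^3 + 48*m^2 + 37*m - 4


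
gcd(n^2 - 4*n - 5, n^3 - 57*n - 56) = n + 1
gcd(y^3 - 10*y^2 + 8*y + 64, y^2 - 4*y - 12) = y + 2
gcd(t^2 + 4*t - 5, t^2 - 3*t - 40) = t + 5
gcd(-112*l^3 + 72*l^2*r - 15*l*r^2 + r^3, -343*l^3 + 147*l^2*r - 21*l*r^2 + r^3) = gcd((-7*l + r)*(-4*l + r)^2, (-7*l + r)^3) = -7*l + r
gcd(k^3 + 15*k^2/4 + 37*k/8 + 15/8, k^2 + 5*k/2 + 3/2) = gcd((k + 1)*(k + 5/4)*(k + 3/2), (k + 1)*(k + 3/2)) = k^2 + 5*k/2 + 3/2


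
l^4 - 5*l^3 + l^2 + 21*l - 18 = (l - 3)^2*(l - 1)*(l + 2)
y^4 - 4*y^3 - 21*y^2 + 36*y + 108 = (y - 6)*(y - 3)*(y + 2)*(y + 3)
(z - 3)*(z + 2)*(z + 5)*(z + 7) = z^4 + 11*z^3 + 17*z^2 - 107*z - 210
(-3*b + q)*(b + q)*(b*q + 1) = -3*b^3*q - 2*b^2*q^2 - 3*b^2 + b*q^3 - 2*b*q + q^2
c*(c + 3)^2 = c^3 + 6*c^2 + 9*c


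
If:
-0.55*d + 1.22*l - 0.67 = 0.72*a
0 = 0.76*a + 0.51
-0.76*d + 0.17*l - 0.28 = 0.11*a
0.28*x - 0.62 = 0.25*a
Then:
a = -0.67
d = -0.26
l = 0.03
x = 1.62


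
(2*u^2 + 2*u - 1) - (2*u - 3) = 2*u^2 + 2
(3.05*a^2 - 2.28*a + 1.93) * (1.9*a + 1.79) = 5.795*a^3 + 1.1275*a^2 - 0.4142*a + 3.4547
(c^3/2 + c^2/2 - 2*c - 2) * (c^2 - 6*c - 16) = c^5/2 - 5*c^4/2 - 13*c^3 + 2*c^2 + 44*c + 32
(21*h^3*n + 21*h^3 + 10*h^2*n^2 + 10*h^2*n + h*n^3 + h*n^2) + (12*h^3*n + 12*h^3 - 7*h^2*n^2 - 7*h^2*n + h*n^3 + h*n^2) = 33*h^3*n + 33*h^3 + 3*h^2*n^2 + 3*h^2*n + 2*h*n^3 + 2*h*n^2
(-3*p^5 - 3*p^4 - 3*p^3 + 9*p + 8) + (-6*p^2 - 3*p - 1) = -3*p^5 - 3*p^4 - 3*p^3 - 6*p^2 + 6*p + 7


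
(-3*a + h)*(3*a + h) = -9*a^2 + h^2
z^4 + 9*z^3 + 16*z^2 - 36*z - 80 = (z - 2)*(z + 2)*(z + 4)*(z + 5)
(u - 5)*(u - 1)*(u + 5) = u^3 - u^2 - 25*u + 25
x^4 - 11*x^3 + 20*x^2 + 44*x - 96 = (x - 8)*(x - 3)*(x - 2)*(x + 2)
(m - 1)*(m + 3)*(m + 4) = m^3 + 6*m^2 + 5*m - 12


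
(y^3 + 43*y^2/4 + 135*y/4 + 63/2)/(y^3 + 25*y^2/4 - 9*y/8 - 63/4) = 2*(y + 3)/(2*y - 3)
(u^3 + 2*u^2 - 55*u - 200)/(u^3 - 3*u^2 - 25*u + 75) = (u^2 - 3*u - 40)/(u^2 - 8*u + 15)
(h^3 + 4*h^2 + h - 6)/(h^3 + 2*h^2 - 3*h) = (h + 2)/h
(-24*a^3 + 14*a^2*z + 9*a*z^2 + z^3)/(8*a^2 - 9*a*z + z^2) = (24*a^2 + 10*a*z + z^2)/(-8*a + z)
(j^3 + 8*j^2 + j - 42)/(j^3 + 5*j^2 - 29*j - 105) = (j - 2)/(j - 5)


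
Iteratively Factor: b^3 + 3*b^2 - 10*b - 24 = (b - 3)*(b^2 + 6*b + 8) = (b - 3)*(b + 2)*(b + 4)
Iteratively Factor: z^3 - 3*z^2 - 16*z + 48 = (z - 3)*(z^2 - 16) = (z - 4)*(z - 3)*(z + 4)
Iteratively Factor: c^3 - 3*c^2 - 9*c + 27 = (c + 3)*(c^2 - 6*c + 9) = (c - 3)*(c + 3)*(c - 3)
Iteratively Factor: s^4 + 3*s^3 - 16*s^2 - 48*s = (s)*(s^3 + 3*s^2 - 16*s - 48) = s*(s - 4)*(s^2 + 7*s + 12) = s*(s - 4)*(s + 3)*(s + 4)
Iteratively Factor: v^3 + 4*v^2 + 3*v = (v)*(v^2 + 4*v + 3) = v*(v + 1)*(v + 3)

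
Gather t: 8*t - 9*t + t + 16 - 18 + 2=0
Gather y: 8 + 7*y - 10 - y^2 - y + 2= -y^2 + 6*y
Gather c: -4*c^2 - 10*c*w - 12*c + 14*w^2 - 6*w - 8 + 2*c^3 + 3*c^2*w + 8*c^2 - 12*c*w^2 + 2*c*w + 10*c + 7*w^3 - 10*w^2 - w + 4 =2*c^3 + c^2*(3*w + 4) + c*(-12*w^2 - 8*w - 2) + 7*w^3 + 4*w^2 - 7*w - 4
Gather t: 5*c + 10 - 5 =5*c + 5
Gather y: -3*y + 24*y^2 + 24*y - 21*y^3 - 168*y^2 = -21*y^3 - 144*y^2 + 21*y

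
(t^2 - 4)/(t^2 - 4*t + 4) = (t + 2)/(t - 2)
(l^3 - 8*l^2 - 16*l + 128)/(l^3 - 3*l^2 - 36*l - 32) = (l - 4)/(l + 1)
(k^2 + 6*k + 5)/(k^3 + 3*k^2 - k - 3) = (k + 5)/(k^2 + 2*k - 3)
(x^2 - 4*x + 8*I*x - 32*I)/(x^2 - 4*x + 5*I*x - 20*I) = (x + 8*I)/(x + 5*I)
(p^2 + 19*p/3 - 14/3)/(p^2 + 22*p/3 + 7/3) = (3*p - 2)/(3*p + 1)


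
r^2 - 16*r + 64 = (r - 8)^2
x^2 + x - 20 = (x - 4)*(x + 5)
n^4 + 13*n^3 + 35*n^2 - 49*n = n*(n - 1)*(n + 7)^2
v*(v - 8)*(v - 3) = v^3 - 11*v^2 + 24*v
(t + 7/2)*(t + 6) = t^2 + 19*t/2 + 21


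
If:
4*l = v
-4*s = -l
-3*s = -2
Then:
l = 8/3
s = 2/3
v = 32/3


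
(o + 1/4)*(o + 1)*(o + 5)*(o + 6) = o^4 + 49*o^3/4 + 44*o^2 + 161*o/4 + 15/2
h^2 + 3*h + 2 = (h + 1)*(h + 2)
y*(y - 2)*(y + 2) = y^3 - 4*y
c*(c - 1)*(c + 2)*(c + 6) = c^4 + 7*c^3 + 4*c^2 - 12*c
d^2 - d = d*(d - 1)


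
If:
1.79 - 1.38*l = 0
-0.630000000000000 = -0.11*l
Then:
No Solution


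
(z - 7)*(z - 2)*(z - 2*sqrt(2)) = z^3 - 9*z^2 - 2*sqrt(2)*z^2 + 14*z + 18*sqrt(2)*z - 28*sqrt(2)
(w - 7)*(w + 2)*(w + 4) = w^3 - w^2 - 34*w - 56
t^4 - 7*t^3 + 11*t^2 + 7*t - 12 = (t - 4)*(t - 3)*(t - 1)*(t + 1)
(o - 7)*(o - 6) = o^2 - 13*o + 42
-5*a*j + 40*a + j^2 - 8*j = (-5*a + j)*(j - 8)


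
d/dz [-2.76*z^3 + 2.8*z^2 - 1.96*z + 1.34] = -8.28*z^2 + 5.6*z - 1.96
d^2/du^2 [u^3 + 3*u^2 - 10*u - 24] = 6*u + 6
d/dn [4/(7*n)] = -4/(7*n^2)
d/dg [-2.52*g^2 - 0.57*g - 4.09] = -5.04*g - 0.57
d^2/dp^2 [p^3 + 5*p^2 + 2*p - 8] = 6*p + 10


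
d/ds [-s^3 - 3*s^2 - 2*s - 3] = -3*s^2 - 6*s - 2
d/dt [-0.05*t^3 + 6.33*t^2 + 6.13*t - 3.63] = -0.15*t^2 + 12.66*t + 6.13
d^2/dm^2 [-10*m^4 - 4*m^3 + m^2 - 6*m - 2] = -120*m^2 - 24*m + 2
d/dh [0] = 0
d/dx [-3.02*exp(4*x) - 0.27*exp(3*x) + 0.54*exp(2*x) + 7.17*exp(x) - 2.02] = (-12.08*exp(3*x) - 0.81*exp(2*x) + 1.08*exp(x) + 7.17)*exp(x)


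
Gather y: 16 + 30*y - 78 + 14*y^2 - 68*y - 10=14*y^2 - 38*y - 72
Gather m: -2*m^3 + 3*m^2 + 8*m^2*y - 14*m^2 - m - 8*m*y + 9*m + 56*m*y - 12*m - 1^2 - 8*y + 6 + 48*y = -2*m^3 + m^2*(8*y - 11) + m*(48*y - 4) + 40*y + 5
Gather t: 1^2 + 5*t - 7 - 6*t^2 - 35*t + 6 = -6*t^2 - 30*t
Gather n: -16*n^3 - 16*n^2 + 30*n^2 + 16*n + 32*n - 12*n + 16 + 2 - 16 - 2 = -16*n^3 + 14*n^2 + 36*n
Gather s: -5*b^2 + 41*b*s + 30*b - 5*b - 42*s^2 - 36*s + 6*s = -5*b^2 + 25*b - 42*s^2 + s*(41*b - 30)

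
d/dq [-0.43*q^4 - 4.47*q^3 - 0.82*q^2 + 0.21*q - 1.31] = -1.72*q^3 - 13.41*q^2 - 1.64*q + 0.21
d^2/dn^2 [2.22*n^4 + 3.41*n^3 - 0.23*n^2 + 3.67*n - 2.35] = 26.64*n^2 + 20.46*n - 0.46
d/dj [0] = 0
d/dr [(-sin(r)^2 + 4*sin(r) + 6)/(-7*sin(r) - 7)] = (sin(r)^2 + 2*sin(r) + 2)*cos(r)/(7*(sin(r) + 1)^2)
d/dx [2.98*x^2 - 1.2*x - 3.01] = 5.96*x - 1.2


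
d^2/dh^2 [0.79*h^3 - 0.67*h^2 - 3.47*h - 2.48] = 4.74*h - 1.34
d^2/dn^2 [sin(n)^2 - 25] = 2*cos(2*n)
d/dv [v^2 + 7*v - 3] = 2*v + 7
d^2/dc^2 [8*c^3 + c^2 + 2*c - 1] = 48*c + 2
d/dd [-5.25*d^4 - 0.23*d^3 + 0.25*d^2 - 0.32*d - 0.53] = -21.0*d^3 - 0.69*d^2 + 0.5*d - 0.32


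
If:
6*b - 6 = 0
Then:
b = 1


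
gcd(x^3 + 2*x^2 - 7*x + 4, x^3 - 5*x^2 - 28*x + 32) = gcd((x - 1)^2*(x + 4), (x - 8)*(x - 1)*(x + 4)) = x^2 + 3*x - 4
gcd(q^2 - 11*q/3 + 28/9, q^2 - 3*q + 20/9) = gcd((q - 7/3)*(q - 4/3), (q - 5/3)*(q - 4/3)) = q - 4/3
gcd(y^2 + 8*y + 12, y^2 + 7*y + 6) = y + 6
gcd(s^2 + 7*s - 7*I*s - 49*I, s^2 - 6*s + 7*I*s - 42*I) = 1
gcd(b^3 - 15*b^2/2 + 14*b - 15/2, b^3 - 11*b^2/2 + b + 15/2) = b^2 - 13*b/2 + 15/2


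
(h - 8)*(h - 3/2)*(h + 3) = h^3 - 13*h^2/2 - 33*h/2 + 36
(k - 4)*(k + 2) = k^2 - 2*k - 8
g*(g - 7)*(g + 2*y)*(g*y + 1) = g^4*y + 2*g^3*y^2 - 7*g^3*y + g^3 - 14*g^2*y^2 + 2*g^2*y - 7*g^2 - 14*g*y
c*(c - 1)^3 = c^4 - 3*c^3 + 3*c^2 - c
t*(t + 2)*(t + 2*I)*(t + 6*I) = t^4 + 2*t^3 + 8*I*t^3 - 12*t^2 + 16*I*t^2 - 24*t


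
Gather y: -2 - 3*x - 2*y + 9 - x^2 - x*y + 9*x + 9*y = -x^2 + 6*x + y*(7 - x) + 7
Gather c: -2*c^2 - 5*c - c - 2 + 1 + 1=-2*c^2 - 6*c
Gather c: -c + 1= 1 - c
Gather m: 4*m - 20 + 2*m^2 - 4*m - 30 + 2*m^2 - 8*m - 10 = 4*m^2 - 8*m - 60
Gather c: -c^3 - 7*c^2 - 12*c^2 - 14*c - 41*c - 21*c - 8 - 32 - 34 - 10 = -c^3 - 19*c^2 - 76*c - 84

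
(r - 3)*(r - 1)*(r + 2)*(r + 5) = r^4 + 3*r^3 - 15*r^2 - 19*r + 30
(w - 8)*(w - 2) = w^2 - 10*w + 16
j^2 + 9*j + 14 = (j + 2)*(j + 7)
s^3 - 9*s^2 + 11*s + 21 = (s - 7)*(s - 3)*(s + 1)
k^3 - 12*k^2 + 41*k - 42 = (k - 7)*(k - 3)*(k - 2)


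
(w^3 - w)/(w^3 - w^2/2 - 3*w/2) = 2*(w - 1)/(2*w - 3)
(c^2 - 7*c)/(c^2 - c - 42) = c/(c + 6)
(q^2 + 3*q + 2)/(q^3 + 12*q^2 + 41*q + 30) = (q + 2)/(q^2 + 11*q + 30)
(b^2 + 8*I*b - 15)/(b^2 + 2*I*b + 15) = (b + 3*I)/(b - 3*I)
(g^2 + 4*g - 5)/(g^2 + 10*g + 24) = (g^2 + 4*g - 5)/(g^2 + 10*g + 24)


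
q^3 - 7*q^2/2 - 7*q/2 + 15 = (q - 3)*(q - 5/2)*(q + 2)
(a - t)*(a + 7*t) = a^2 + 6*a*t - 7*t^2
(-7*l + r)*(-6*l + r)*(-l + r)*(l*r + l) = -42*l^4*r - 42*l^4 + 55*l^3*r^2 + 55*l^3*r - 14*l^2*r^3 - 14*l^2*r^2 + l*r^4 + l*r^3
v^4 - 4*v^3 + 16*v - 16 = (v - 2)^3*(v + 2)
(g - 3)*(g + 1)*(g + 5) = g^3 + 3*g^2 - 13*g - 15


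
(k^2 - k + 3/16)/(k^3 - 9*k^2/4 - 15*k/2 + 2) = (k - 3/4)/(k^2 - 2*k - 8)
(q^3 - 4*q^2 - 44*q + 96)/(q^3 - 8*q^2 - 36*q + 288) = (q - 2)/(q - 6)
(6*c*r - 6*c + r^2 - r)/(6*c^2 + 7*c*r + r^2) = (r - 1)/(c + r)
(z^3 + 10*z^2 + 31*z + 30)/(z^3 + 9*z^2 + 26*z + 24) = (z + 5)/(z + 4)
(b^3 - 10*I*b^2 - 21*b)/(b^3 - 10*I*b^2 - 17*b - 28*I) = b*(b - 3*I)/(b^2 - 3*I*b + 4)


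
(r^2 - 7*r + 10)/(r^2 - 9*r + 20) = (r - 2)/(r - 4)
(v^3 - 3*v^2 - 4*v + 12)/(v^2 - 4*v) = (v^3 - 3*v^2 - 4*v + 12)/(v*(v - 4))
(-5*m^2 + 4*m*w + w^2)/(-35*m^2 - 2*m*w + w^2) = (-m + w)/(-7*m + w)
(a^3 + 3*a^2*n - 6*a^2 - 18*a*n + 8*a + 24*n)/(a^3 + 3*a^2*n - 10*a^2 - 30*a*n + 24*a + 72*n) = (a - 2)/(a - 6)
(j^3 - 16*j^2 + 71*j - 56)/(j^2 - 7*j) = j - 9 + 8/j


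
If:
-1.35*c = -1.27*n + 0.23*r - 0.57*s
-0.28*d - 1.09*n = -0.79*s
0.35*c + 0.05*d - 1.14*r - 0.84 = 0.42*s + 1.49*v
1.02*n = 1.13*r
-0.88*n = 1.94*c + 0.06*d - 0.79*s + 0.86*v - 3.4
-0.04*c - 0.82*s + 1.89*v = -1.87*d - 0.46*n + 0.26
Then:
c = 3.41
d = 3.83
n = 2.07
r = 1.87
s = 4.21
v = -2.25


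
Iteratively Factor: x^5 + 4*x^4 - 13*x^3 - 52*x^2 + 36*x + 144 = (x + 4)*(x^4 - 13*x^2 + 36) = (x + 2)*(x + 4)*(x^3 - 2*x^2 - 9*x + 18) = (x + 2)*(x + 3)*(x + 4)*(x^2 - 5*x + 6) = (x - 3)*(x + 2)*(x + 3)*(x + 4)*(x - 2)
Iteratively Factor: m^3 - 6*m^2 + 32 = (m - 4)*(m^2 - 2*m - 8) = (m - 4)^2*(m + 2)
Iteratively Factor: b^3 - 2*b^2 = (b)*(b^2 - 2*b) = b*(b - 2)*(b)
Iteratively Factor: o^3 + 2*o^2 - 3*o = (o + 3)*(o^2 - o) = (o - 1)*(o + 3)*(o)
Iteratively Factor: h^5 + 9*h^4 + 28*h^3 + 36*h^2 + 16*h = (h + 2)*(h^4 + 7*h^3 + 14*h^2 + 8*h) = h*(h + 2)*(h^3 + 7*h^2 + 14*h + 8) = h*(h + 2)*(h + 4)*(h^2 + 3*h + 2) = h*(h + 1)*(h + 2)*(h + 4)*(h + 2)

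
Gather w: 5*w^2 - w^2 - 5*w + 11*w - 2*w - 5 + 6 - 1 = 4*w^2 + 4*w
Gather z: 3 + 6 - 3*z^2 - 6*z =-3*z^2 - 6*z + 9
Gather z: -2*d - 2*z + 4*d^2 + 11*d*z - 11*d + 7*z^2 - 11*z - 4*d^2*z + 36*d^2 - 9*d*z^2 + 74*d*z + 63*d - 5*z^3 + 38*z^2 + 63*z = 40*d^2 + 50*d - 5*z^3 + z^2*(45 - 9*d) + z*(-4*d^2 + 85*d + 50)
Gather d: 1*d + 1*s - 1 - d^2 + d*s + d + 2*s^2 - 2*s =-d^2 + d*(s + 2) + 2*s^2 - s - 1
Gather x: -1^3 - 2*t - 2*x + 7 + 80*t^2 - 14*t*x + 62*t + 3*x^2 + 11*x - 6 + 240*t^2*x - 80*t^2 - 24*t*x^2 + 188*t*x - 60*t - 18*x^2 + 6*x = x^2*(-24*t - 15) + x*(240*t^2 + 174*t + 15)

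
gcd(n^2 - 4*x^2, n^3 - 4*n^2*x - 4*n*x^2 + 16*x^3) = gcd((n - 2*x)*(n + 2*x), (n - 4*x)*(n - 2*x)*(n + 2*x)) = -n^2 + 4*x^2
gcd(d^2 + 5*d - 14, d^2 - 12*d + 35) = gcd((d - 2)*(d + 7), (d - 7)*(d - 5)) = 1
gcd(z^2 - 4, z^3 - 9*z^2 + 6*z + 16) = z - 2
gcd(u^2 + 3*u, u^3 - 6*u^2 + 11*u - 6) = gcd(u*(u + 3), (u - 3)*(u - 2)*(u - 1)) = 1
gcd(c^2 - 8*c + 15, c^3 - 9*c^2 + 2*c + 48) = c - 3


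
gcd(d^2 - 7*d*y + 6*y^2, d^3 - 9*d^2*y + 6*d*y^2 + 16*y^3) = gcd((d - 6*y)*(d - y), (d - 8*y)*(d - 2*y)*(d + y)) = 1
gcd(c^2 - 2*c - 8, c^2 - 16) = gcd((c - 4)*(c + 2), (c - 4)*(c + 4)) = c - 4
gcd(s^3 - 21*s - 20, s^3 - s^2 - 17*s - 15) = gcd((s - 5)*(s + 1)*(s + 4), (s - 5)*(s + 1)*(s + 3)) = s^2 - 4*s - 5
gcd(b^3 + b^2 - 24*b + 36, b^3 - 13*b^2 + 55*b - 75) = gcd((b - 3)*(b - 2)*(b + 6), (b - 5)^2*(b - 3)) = b - 3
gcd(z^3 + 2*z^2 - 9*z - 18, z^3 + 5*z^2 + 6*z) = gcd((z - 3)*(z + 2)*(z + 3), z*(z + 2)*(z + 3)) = z^2 + 5*z + 6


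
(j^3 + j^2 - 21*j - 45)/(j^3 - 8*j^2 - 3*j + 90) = (j + 3)/(j - 6)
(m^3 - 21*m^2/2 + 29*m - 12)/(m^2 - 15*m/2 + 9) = (2*m^2 - 9*m + 4)/(2*m - 3)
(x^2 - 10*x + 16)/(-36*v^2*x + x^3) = (-x^2 + 10*x - 16)/(x*(36*v^2 - x^2))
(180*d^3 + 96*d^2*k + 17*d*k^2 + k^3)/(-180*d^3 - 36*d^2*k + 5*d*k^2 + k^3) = (-6*d - k)/(6*d - k)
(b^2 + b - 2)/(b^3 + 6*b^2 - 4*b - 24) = (b - 1)/(b^2 + 4*b - 12)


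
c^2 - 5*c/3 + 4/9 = (c - 4/3)*(c - 1/3)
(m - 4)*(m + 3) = m^2 - m - 12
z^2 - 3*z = z*(z - 3)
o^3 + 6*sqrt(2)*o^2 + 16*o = o*(o + 2*sqrt(2))*(o + 4*sqrt(2))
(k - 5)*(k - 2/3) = k^2 - 17*k/3 + 10/3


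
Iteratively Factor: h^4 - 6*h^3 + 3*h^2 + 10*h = (h - 2)*(h^3 - 4*h^2 - 5*h) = (h - 2)*(h + 1)*(h^2 - 5*h) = (h - 5)*(h - 2)*(h + 1)*(h)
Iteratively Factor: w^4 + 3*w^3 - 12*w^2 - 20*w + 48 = (w - 2)*(w^3 + 5*w^2 - 2*w - 24) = (w - 2)*(w + 4)*(w^2 + w - 6) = (w - 2)*(w + 3)*(w + 4)*(w - 2)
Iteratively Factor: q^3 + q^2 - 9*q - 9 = (q + 1)*(q^2 - 9) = (q + 1)*(q + 3)*(q - 3)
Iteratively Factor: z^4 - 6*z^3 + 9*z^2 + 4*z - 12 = (z - 3)*(z^3 - 3*z^2 + 4) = (z - 3)*(z - 2)*(z^2 - z - 2) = (z - 3)*(z - 2)^2*(z + 1)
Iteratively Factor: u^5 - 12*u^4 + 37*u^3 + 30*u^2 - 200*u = (u - 5)*(u^4 - 7*u^3 + 2*u^2 + 40*u) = (u - 5)^2*(u^3 - 2*u^2 - 8*u) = (u - 5)^2*(u + 2)*(u^2 - 4*u) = (u - 5)^2*(u - 4)*(u + 2)*(u)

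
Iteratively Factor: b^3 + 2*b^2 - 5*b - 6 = (b + 3)*(b^2 - b - 2) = (b - 2)*(b + 3)*(b + 1)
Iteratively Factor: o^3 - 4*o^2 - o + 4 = (o + 1)*(o^2 - 5*o + 4) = (o - 4)*(o + 1)*(o - 1)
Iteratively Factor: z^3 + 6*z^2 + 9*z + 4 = (z + 4)*(z^2 + 2*z + 1) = (z + 1)*(z + 4)*(z + 1)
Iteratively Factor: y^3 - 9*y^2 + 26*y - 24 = (y - 3)*(y^2 - 6*y + 8) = (y - 4)*(y - 3)*(y - 2)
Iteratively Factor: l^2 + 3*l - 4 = (l + 4)*(l - 1)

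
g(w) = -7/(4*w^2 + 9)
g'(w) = 56*w/(4*w^2 + 9)^2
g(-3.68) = -0.11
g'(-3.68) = -0.05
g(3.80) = -0.10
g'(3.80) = 0.05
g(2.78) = -0.18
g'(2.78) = 0.10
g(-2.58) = -0.20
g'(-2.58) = -0.11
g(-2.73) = -0.18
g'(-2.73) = -0.10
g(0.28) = -0.75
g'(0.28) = 0.18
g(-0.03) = -0.78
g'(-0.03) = -0.02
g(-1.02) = -0.53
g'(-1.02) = -0.33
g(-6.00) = -0.05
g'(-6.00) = -0.01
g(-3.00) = -0.16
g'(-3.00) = -0.08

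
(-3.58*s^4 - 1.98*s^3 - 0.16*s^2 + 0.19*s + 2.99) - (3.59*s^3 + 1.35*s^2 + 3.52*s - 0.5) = -3.58*s^4 - 5.57*s^3 - 1.51*s^2 - 3.33*s + 3.49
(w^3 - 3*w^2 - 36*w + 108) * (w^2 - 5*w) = w^5 - 8*w^4 - 21*w^3 + 288*w^2 - 540*w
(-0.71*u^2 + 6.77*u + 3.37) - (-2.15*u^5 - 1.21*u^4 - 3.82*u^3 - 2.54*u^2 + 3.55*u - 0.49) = 2.15*u^5 + 1.21*u^4 + 3.82*u^3 + 1.83*u^2 + 3.22*u + 3.86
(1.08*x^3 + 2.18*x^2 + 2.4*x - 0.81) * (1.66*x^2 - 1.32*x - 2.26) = 1.7928*x^5 + 2.1932*x^4 - 1.3344*x^3 - 9.4394*x^2 - 4.3548*x + 1.8306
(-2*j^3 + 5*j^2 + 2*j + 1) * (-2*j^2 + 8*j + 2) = 4*j^5 - 26*j^4 + 32*j^3 + 24*j^2 + 12*j + 2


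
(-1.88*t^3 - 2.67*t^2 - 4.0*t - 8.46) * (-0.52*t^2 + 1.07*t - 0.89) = 0.9776*t^5 - 0.6232*t^4 + 0.8963*t^3 + 2.4955*t^2 - 5.4922*t + 7.5294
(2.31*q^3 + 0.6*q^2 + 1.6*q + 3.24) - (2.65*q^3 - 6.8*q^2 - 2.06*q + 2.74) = -0.34*q^3 + 7.4*q^2 + 3.66*q + 0.5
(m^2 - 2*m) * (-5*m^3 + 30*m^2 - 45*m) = -5*m^5 + 40*m^4 - 105*m^3 + 90*m^2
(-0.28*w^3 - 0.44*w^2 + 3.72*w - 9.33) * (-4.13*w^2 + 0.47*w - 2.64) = 1.1564*w^5 + 1.6856*w^4 - 14.8312*w^3 + 41.4429*w^2 - 14.2059*w + 24.6312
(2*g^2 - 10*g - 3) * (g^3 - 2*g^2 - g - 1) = 2*g^5 - 14*g^4 + 15*g^3 + 14*g^2 + 13*g + 3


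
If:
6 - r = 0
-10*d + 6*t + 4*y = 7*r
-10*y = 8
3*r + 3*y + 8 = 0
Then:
No Solution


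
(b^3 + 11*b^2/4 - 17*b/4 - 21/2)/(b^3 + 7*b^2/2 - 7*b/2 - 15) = (4*b + 7)/(2*(2*b + 5))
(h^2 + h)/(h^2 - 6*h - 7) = h/(h - 7)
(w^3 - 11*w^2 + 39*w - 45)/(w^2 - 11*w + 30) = (w^2 - 6*w + 9)/(w - 6)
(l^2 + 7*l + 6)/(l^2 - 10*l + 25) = (l^2 + 7*l + 6)/(l^2 - 10*l + 25)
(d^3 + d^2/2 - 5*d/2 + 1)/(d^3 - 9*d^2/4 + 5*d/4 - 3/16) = 8*(d^2 + d - 2)/(8*d^2 - 14*d + 3)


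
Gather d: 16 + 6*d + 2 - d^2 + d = -d^2 + 7*d + 18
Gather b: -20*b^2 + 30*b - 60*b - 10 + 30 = -20*b^2 - 30*b + 20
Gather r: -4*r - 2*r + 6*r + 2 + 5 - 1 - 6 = 0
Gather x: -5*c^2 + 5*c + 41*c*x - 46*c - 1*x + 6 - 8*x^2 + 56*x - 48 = -5*c^2 - 41*c - 8*x^2 + x*(41*c + 55) - 42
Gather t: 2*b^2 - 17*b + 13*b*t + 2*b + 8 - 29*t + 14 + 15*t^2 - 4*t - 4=2*b^2 - 15*b + 15*t^2 + t*(13*b - 33) + 18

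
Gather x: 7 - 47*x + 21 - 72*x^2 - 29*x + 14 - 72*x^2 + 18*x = -144*x^2 - 58*x + 42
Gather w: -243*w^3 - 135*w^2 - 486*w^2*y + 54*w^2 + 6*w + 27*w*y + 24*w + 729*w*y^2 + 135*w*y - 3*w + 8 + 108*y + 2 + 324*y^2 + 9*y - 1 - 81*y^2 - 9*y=-243*w^3 + w^2*(-486*y - 81) + w*(729*y^2 + 162*y + 27) + 243*y^2 + 108*y + 9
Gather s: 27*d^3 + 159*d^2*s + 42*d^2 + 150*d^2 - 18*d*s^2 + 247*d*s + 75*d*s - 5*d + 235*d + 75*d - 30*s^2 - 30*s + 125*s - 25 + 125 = 27*d^3 + 192*d^2 + 305*d + s^2*(-18*d - 30) + s*(159*d^2 + 322*d + 95) + 100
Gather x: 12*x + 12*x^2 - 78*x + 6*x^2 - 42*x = 18*x^2 - 108*x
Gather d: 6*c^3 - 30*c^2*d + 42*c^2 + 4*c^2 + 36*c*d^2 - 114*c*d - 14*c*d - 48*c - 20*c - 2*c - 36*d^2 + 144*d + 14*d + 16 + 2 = 6*c^3 + 46*c^2 - 70*c + d^2*(36*c - 36) + d*(-30*c^2 - 128*c + 158) + 18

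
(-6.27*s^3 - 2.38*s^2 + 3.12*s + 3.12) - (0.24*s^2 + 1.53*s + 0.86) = -6.27*s^3 - 2.62*s^2 + 1.59*s + 2.26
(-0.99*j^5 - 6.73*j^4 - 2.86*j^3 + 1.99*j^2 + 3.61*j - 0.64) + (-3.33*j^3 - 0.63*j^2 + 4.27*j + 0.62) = -0.99*j^5 - 6.73*j^4 - 6.19*j^3 + 1.36*j^2 + 7.88*j - 0.02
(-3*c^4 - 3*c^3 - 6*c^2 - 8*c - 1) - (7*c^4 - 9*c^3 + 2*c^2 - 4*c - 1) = -10*c^4 + 6*c^3 - 8*c^2 - 4*c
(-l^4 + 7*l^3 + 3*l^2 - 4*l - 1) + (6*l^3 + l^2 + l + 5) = -l^4 + 13*l^3 + 4*l^2 - 3*l + 4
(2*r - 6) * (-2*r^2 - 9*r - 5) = -4*r^3 - 6*r^2 + 44*r + 30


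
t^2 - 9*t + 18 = (t - 6)*(t - 3)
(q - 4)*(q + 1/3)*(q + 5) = q^3 + 4*q^2/3 - 59*q/3 - 20/3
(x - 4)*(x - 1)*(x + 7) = x^3 + 2*x^2 - 31*x + 28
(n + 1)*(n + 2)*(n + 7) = n^3 + 10*n^2 + 23*n + 14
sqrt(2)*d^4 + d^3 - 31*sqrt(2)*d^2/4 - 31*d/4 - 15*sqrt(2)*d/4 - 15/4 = (d - 3)*(d + 5/2)*(d + sqrt(2)/2)*(sqrt(2)*d + sqrt(2)/2)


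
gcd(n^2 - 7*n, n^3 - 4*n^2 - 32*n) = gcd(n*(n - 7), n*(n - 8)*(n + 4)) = n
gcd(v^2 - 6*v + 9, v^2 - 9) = v - 3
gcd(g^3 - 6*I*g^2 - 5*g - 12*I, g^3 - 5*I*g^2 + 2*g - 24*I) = g^2 - 7*I*g - 12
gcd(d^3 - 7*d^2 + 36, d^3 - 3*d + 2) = d + 2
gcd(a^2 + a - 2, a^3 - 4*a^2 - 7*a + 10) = a^2 + a - 2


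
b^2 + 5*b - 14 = (b - 2)*(b + 7)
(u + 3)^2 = u^2 + 6*u + 9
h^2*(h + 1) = h^3 + h^2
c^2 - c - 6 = (c - 3)*(c + 2)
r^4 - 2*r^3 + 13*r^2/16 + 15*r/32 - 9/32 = (r - 1)*(r - 3/4)^2*(r + 1/2)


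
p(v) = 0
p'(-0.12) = 0.00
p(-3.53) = 0.00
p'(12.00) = 0.00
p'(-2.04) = 0.00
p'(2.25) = 0.00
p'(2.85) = 0.00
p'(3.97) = 0.00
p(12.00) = 0.00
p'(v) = 0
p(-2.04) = 0.00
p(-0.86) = 0.00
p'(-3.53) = 0.00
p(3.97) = 0.00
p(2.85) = 0.00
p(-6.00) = 0.00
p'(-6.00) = 0.00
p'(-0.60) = 0.00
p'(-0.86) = 0.00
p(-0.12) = 0.00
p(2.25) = 0.00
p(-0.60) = 0.00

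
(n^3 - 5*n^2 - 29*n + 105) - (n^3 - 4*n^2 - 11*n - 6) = -n^2 - 18*n + 111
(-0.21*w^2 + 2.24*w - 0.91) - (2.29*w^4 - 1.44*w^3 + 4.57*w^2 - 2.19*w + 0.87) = -2.29*w^4 + 1.44*w^3 - 4.78*w^2 + 4.43*w - 1.78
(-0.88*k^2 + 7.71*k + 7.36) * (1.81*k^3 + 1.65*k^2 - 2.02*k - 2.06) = -1.5928*k^5 + 12.5031*k^4 + 27.8207*k^3 - 1.6174*k^2 - 30.7498*k - 15.1616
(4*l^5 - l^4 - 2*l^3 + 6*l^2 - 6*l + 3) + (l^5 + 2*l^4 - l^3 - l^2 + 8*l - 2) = 5*l^5 + l^4 - 3*l^3 + 5*l^2 + 2*l + 1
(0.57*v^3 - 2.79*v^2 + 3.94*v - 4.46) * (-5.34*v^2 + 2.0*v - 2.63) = -3.0438*v^5 + 16.0386*v^4 - 28.1187*v^3 + 39.0341*v^2 - 19.2822*v + 11.7298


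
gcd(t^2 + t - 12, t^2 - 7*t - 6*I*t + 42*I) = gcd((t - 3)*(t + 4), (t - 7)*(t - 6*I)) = 1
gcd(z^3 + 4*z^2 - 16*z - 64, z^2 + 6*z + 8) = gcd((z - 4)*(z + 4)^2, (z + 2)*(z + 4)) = z + 4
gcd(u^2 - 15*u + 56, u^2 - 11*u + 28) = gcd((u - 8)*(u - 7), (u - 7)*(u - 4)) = u - 7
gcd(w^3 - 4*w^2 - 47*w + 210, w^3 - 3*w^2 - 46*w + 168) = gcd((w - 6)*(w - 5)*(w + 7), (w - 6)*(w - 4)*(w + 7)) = w^2 + w - 42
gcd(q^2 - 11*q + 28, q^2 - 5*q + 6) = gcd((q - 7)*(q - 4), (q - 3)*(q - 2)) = 1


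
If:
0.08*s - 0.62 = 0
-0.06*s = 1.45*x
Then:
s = 7.75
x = -0.32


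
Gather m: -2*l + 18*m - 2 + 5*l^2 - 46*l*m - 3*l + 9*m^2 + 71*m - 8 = 5*l^2 - 5*l + 9*m^2 + m*(89 - 46*l) - 10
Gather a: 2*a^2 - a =2*a^2 - a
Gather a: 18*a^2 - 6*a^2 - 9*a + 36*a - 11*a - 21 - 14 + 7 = 12*a^2 + 16*a - 28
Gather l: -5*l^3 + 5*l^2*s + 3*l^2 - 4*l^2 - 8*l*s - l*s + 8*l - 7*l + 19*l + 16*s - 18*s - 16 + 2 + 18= -5*l^3 + l^2*(5*s - 1) + l*(20 - 9*s) - 2*s + 4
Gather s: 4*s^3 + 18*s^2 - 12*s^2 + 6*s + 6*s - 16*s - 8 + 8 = 4*s^3 + 6*s^2 - 4*s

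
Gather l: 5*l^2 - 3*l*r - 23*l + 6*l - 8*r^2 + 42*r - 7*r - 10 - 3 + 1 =5*l^2 + l*(-3*r - 17) - 8*r^2 + 35*r - 12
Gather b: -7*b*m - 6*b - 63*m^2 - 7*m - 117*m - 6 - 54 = b*(-7*m - 6) - 63*m^2 - 124*m - 60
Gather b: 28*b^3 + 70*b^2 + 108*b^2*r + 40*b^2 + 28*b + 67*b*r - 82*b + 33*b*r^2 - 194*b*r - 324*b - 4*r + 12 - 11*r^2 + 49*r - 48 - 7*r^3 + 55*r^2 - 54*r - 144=28*b^3 + b^2*(108*r + 110) + b*(33*r^2 - 127*r - 378) - 7*r^3 + 44*r^2 - 9*r - 180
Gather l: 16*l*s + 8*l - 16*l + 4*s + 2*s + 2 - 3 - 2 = l*(16*s - 8) + 6*s - 3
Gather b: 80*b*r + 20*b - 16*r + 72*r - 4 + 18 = b*(80*r + 20) + 56*r + 14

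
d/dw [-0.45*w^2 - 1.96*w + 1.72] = -0.9*w - 1.96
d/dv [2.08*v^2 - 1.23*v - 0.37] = 4.16*v - 1.23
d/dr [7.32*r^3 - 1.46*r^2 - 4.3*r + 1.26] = 21.96*r^2 - 2.92*r - 4.3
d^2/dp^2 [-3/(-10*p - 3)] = 600/(10*p + 3)^3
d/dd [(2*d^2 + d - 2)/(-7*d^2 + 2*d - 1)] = (11*d^2 - 32*d + 3)/(49*d^4 - 28*d^3 + 18*d^2 - 4*d + 1)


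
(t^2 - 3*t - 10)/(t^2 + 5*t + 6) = (t - 5)/(t + 3)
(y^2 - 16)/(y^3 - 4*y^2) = (y + 4)/y^2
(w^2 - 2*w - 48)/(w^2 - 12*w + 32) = (w + 6)/(w - 4)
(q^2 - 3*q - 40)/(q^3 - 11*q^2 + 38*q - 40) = (q^2 - 3*q - 40)/(q^3 - 11*q^2 + 38*q - 40)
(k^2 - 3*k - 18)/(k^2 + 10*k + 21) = (k - 6)/(k + 7)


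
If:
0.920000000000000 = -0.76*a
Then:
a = -1.21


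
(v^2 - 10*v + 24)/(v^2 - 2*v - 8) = (v - 6)/(v + 2)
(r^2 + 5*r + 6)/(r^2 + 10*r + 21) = (r + 2)/(r + 7)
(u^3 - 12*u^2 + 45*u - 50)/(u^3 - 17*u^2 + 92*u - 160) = (u^2 - 7*u + 10)/(u^2 - 12*u + 32)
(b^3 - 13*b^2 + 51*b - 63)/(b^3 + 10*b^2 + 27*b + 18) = (b^3 - 13*b^2 + 51*b - 63)/(b^3 + 10*b^2 + 27*b + 18)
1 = 1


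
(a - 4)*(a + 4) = a^2 - 16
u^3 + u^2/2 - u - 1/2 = (u - 1)*(u + 1/2)*(u + 1)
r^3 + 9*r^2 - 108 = (r - 3)*(r + 6)^2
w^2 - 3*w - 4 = (w - 4)*(w + 1)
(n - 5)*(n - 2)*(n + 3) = n^3 - 4*n^2 - 11*n + 30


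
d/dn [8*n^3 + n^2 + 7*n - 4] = 24*n^2 + 2*n + 7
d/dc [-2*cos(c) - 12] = 2*sin(c)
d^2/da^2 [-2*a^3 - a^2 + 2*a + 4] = -12*a - 2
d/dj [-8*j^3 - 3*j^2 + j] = -24*j^2 - 6*j + 1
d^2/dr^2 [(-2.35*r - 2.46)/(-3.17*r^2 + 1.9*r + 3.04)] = ((-44.697*r - 6.6664)*(-3.17*r^2 + 1.9*r + 3.04) - (2.35*r + 2.46)*(6.34*r - 1.9)*(12.68*r - 3.8))/(-3.17*r^2 + 1.9*r + 3.04)^3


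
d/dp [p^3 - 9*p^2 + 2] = 3*p*(p - 6)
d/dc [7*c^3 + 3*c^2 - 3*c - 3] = 21*c^2 + 6*c - 3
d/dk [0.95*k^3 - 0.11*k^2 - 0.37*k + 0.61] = 2.85*k^2 - 0.22*k - 0.37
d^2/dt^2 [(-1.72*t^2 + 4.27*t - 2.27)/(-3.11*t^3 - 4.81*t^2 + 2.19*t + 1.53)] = (33.272024*t^6 - 247.799202*t^5 - 49.4956500000001*t^4 + 438.383612*t^3 + 54.481908*t^2 - 267.208938*t + 91.85319)/(30.080231*t^9 + 139.568403*t^8 + 152.314116*t^7 - 129.672872*t^6 - 244.581102*t^5 + 25.537086*t^4 + 108.03834*t^3 + 11.765088*t^2 - 15.379713*t - 3.581577)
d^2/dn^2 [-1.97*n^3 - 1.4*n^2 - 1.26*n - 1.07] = -11.82*n - 2.8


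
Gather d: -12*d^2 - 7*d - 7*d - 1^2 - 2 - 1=-12*d^2 - 14*d - 4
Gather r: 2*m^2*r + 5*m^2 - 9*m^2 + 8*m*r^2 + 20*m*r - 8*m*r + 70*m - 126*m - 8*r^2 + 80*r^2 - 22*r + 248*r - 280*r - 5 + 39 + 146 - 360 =-4*m^2 - 56*m + r^2*(8*m + 72) + r*(2*m^2 + 12*m - 54) - 180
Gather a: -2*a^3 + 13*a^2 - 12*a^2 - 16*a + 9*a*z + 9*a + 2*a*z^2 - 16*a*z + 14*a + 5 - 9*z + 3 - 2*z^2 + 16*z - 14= -2*a^3 + a^2 + a*(2*z^2 - 7*z + 7) - 2*z^2 + 7*z - 6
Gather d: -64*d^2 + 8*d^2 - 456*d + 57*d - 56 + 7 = -56*d^2 - 399*d - 49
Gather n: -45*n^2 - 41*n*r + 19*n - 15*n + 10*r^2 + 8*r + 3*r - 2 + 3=-45*n^2 + n*(4 - 41*r) + 10*r^2 + 11*r + 1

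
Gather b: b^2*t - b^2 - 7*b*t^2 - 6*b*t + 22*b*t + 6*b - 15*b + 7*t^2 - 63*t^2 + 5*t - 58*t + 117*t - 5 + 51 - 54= b^2*(t - 1) + b*(-7*t^2 + 16*t - 9) - 56*t^2 + 64*t - 8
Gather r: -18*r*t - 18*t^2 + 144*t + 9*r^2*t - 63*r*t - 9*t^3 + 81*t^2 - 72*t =9*r^2*t - 81*r*t - 9*t^3 + 63*t^2 + 72*t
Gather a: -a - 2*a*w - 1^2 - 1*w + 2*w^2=a*(-2*w - 1) + 2*w^2 - w - 1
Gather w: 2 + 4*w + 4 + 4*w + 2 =8*w + 8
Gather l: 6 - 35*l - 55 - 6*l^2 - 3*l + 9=-6*l^2 - 38*l - 40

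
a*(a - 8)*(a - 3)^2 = a^4 - 14*a^3 + 57*a^2 - 72*a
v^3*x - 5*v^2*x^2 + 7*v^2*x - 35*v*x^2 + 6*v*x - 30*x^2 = (v + 6)*(v - 5*x)*(v*x + x)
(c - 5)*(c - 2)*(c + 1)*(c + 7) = c^4 + c^3 - 39*c^2 + 31*c + 70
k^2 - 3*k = k*(k - 3)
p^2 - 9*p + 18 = (p - 6)*(p - 3)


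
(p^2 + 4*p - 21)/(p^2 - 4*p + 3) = (p + 7)/(p - 1)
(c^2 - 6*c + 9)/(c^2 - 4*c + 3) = (c - 3)/(c - 1)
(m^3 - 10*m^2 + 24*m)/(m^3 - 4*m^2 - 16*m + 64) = m*(m - 6)/(m^2 - 16)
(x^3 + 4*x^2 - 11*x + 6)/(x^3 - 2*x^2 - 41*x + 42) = (x - 1)/(x - 7)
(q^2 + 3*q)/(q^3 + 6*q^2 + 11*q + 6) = q/(q^2 + 3*q + 2)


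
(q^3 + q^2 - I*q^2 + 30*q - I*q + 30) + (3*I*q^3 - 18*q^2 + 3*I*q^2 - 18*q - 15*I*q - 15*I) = q^3 + 3*I*q^3 - 17*q^2 + 2*I*q^2 + 12*q - 16*I*q + 30 - 15*I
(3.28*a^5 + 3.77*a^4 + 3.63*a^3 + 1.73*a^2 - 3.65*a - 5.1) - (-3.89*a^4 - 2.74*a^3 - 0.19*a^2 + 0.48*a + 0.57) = 3.28*a^5 + 7.66*a^4 + 6.37*a^3 + 1.92*a^2 - 4.13*a - 5.67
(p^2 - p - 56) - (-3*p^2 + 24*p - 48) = 4*p^2 - 25*p - 8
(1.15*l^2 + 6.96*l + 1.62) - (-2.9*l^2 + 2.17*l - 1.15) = 4.05*l^2 + 4.79*l + 2.77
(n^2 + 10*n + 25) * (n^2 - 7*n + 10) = n^4 + 3*n^3 - 35*n^2 - 75*n + 250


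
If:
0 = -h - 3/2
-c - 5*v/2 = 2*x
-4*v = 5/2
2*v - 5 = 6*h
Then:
No Solution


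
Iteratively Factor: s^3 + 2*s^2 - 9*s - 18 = (s - 3)*(s^2 + 5*s + 6) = (s - 3)*(s + 3)*(s + 2)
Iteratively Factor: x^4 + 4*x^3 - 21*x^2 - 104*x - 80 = (x + 4)*(x^3 - 21*x - 20) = (x - 5)*(x + 4)*(x^2 + 5*x + 4) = (x - 5)*(x + 1)*(x + 4)*(x + 4)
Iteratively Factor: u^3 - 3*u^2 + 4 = (u - 2)*(u^2 - u - 2) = (u - 2)*(u + 1)*(u - 2)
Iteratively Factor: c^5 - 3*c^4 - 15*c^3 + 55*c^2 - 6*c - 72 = (c + 1)*(c^4 - 4*c^3 - 11*c^2 + 66*c - 72) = (c - 2)*(c + 1)*(c^3 - 2*c^2 - 15*c + 36) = (c - 3)*(c - 2)*(c + 1)*(c^2 + c - 12) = (c - 3)*(c - 2)*(c + 1)*(c + 4)*(c - 3)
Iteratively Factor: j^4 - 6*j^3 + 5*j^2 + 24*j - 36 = (j - 3)*(j^3 - 3*j^2 - 4*j + 12) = (j - 3)*(j - 2)*(j^2 - j - 6) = (j - 3)*(j - 2)*(j + 2)*(j - 3)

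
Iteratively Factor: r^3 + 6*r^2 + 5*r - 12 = (r + 3)*(r^2 + 3*r - 4) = (r + 3)*(r + 4)*(r - 1)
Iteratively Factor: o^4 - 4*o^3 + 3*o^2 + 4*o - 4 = (o - 2)*(o^3 - 2*o^2 - o + 2) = (o - 2)^2*(o^2 - 1) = (o - 2)^2*(o - 1)*(o + 1)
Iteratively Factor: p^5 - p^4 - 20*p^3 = (p)*(p^4 - p^3 - 20*p^2) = p^2*(p^3 - p^2 - 20*p) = p^2*(p - 5)*(p^2 + 4*p) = p^3*(p - 5)*(p + 4)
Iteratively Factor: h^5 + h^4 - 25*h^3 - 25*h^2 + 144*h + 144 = (h + 1)*(h^4 - 25*h^2 + 144) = (h - 4)*(h + 1)*(h^3 + 4*h^2 - 9*h - 36) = (h - 4)*(h + 1)*(h + 3)*(h^2 + h - 12) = (h - 4)*(h + 1)*(h + 3)*(h + 4)*(h - 3)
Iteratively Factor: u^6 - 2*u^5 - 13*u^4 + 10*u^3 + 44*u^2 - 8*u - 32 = (u + 1)*(u^5 - 3*u^4 - 10*u^3 + 20*u^2 + 24*u - 32) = (u + 1)*(u + 2)*(u^4 - 5*u^3 + 20*u - 16) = (u - 4)*(u + 1)*(u + 2)*(u^3 - u^2 - 4*u + 4) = (u - 4)*(u - 1)*(u + 1)*(u + 2)*(u^2 - 4) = (u - 4)*(u - 2)*(u - 1)*(u + 1)*(u + 2)*(u + 2)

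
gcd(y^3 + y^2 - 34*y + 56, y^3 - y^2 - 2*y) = y - 2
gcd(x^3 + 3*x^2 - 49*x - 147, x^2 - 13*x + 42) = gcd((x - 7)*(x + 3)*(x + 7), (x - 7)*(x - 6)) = x - 7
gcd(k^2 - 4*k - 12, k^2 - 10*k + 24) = k - 6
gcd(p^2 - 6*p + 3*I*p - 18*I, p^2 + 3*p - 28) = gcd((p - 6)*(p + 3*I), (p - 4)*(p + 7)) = 1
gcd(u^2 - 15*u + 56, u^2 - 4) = 1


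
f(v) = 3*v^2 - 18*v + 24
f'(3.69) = 4.14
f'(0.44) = -15.36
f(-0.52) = 34.17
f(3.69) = -1.57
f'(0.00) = -18.00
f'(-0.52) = -21.12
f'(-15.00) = -108.00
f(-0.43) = 32.29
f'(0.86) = -12.84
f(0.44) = 16.66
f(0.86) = 10.74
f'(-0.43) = -20.58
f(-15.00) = 969.00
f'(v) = 6*v - 18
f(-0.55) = 34.81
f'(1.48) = -9.12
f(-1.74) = 64.40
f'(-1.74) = -28.44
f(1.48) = 3.93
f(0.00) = 24.00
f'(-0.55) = -21.30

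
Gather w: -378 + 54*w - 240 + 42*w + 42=96*w - 576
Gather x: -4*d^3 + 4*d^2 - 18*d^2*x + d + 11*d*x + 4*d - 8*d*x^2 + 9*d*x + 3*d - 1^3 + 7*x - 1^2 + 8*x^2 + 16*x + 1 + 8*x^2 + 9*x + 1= -4*d^3 + 4*d^2 + 8*d + x^2*(16 - 8*d) + x*(-18*d^2 + 20*d + 32)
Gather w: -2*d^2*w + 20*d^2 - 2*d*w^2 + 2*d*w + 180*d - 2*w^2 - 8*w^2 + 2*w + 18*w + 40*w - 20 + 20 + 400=20*d^2 + 180*d + w^2*(-2*d - 10) + w*(-2*d^2 + 2*d + 60) + 400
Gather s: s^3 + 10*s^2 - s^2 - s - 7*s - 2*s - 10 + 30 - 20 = s^3 + 9*s^2 - 10*s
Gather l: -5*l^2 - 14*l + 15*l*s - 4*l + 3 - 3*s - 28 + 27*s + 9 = -5*l^2 + l*(15*s - 18) + 24*s - 16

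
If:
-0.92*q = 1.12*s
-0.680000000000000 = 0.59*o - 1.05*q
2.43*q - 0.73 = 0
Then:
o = -0.62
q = 0.30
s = -0.25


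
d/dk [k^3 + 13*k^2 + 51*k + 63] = 3*k^2 + 26*k + 51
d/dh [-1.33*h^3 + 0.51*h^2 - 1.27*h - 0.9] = -3.99*h^2 + 1.02*h - 1.27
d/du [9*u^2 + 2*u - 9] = 18*u + 2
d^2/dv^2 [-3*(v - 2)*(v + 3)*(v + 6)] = -18*v - 42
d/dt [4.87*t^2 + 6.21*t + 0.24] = 9.74*t + 6.21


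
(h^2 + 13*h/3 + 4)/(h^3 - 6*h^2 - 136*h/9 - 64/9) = 3*(h + 3)/(3*h^2 - 22*h - 16)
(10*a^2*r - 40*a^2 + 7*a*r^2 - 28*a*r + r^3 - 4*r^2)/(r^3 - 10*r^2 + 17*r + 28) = (10*a^2 + 7*a*r + r^2)/(r^2 - 6*r - 7)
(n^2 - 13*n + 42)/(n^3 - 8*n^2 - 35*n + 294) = (n - 6)/(n^2 - n - 42)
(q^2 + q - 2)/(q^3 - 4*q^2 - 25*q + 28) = (q + 2)/(q^2 - 3*q - 28)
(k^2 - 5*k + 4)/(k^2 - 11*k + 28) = (k - 1)/(k - 7)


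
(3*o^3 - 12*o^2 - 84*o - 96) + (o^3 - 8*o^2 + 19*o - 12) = 4*o^3 - 20*o^2 - 65*o - 108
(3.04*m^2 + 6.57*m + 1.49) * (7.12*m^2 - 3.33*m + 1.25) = 21.6448*m^4 + 36.6552*m^3 - 7.4693*m^2 + 3.2508*m + 1.8625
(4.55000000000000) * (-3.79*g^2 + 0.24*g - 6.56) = -17.2445*g^2 + 1.092*g - 29.848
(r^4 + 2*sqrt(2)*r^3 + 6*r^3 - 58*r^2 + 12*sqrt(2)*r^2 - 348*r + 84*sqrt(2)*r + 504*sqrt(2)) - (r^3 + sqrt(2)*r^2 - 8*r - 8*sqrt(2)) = r^4 + 2*sqrt(2)*r^3 + 5*r^3 - 58*r^2 + 11*sqrt(2)*r^2 - 340*r + 84*sqrt(2)*r + 512*sqrt(2)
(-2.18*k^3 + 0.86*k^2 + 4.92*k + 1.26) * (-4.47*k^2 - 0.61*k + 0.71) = 9.7446*k^5 - 2.5144*k^4 - 24.0648*k^3 - 8.0228*k^2 + 2.7246*k + 0.8946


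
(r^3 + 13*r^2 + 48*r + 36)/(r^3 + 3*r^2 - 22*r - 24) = (r + 6)/(r - 4)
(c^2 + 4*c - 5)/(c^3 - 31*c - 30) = (c - 1)/(c^2 - 5*c - 6)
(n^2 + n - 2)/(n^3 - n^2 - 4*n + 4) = 1/(n - 2)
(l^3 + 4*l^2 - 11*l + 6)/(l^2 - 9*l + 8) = (l^2 + 5*l - 6)/(l - 8)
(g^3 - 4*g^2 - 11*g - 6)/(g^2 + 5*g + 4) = (g^2 - 5*g - 6)/(g + 4)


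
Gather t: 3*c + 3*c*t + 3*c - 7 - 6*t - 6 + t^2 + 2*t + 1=6*c + t^2 + t*(3*c - 4) - 12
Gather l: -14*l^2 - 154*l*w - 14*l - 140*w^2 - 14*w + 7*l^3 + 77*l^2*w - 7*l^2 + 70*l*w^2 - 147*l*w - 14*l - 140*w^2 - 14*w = 7*l^3 + l^2*(77*w - 21) + l*(70*w^2 - 301*w - 28) - 280*w^2 - 28*w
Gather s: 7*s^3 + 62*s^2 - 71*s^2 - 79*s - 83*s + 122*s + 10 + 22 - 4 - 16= 7*s^3 - 9*s^2 - 40*s + 12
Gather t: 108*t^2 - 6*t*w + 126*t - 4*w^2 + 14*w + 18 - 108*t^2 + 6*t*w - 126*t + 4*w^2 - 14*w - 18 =0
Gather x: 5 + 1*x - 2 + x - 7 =2*x - 4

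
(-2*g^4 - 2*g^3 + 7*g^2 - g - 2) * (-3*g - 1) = 6*g^5 + 8*g^4 - 19*g^3 - 4*g^2 + 7*g + 2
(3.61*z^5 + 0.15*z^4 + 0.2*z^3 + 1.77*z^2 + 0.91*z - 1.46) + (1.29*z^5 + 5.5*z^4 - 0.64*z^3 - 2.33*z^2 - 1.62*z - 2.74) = 4.9*z^5 + 5.65*z^4 - 0.44*z^3 - 0.56*z^2 - 0.71*z - 4.2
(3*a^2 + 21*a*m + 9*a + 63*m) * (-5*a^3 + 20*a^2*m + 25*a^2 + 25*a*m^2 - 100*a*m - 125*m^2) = -15*a^5 - 45*a^4*m + 30*a^4 + 495*a^3*m^2 + 90*a^3*m + 225*a^3 + 525*a^2*m^3 - 990*a^2*m^2 + 675*a^2*m - 1050*a*m^3 - 7425*a*m^2 - 7875*m^3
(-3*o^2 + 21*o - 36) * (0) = 0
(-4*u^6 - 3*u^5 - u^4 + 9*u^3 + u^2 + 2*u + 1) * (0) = 0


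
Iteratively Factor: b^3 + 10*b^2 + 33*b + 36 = (b + 3)*(b^2 + 7*b + 12) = (b + 3)^2*(b + 4)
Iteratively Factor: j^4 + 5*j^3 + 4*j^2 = (j)*(j^3 + 5*j^2 + 4*j) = j*(j + 1)*(j^2 + 4*j) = j^2*(j + 1)*(j + 4)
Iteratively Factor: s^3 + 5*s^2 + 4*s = (s)*(s^2 + 5*s + 4) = s*(s + 4)*(s + 1)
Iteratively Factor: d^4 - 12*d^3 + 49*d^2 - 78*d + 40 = (d - 2)*(d^3 - 10*d^2 + 29*d - 20) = (d - 4)*(d - 2)*(d^2 - 6*d + 5) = (d - 4)*(d - 2)*(d - 1)*(d - 5)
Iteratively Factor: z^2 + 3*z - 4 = (z - 1)*(z + 4)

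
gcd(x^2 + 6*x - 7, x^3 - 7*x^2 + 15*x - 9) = x - 1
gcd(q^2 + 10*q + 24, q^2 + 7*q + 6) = q + 6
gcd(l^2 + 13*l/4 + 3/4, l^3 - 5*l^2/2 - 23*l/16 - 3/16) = l + 1/4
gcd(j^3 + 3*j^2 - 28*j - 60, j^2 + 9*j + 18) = j + 6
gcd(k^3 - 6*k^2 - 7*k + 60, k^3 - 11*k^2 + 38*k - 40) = k^2 - 9*k + 20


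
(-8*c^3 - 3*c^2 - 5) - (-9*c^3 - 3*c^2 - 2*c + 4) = c^3 + 2*c - 9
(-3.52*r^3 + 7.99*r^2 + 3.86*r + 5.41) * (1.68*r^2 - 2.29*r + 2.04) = -5.9136*r^5 + 21.484*r^4 - 18.9931*r^3 + 16.549*r^2 - 4.5145*r + 11.0364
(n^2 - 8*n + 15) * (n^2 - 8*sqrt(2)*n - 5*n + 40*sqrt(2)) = n^4 - 13*n^3 - 8*sqrt(2)*n^3 + 55*n^2 + 104*sqrt(2)*n^2 - 440*sqrt(2)*n - 75*n + 600*sqrt(2)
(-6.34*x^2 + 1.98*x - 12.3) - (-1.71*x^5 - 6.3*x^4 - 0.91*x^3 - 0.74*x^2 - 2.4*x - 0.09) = 1.71*x^5 + 6.3*x^4 + 0.91*x^3 - 5.6*x^2 + 4.38*x - 12.21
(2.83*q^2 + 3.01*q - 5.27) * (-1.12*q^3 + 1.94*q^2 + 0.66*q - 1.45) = -3.1696*q^5 + 2.119*q^4 + 13.6096*q^3 - 12.3407*q^2 - 7.8427*q + 7.6415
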